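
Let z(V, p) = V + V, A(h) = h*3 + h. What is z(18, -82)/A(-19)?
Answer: -9/19 ≈ -0.47368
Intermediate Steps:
A(h) = 4*h (A(h) = 3*h + h = 4*h)
z(V, p) = 2*V
z(18, -82)/A(-19) = (2*18)/((4*(-19))) = 36/(-76) = 36*(-1/76) = -9/19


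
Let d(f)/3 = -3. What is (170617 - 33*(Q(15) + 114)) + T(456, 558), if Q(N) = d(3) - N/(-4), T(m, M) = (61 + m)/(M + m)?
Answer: 338734325/2028 ≈ 1.6703e+5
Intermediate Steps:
T(m, M) = (61 + m)/(M + m)
d(f) = -9 (d(f) = 3*(-3) = -9)
Q(N) = -9 + N/4 (Q(N) = -9 - N/(-4) = -9 - N*(-1)/4 = -9 - (-1)*N/4 = -9 + N/4)
(170617 - 33*(Q(15) + 114)) + T(456, 558) = (170617 - 33*((-9 + (¼)*15) + 114)) + (61 + 456)/(558 + 456) = (170617 - 33*((-9 + 15/4) + 114)) + 517/1014 = (170617 - 33*(-21/4 + 114)) + (1/1014)*517 = (170617 - 33*435/4) + 517/1014 = (170617 - 14355/4) + 517/1014 = 668113/4 + 517/1014 = 338734325/2028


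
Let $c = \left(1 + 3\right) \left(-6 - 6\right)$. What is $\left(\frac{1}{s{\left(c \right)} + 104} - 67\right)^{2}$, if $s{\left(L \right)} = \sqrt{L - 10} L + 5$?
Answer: $\frac{36 \left(- 15182079 i + 1304624 \sqrt{58}\right)}{- 121751 i + 10464 \sqrt{58}} \approx 4488.9 - 0.33663 i$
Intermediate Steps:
$c = -48$ ($c = 4 \left(-12\right) = -48$)
$s{\left(L \right)} = 5 + L \sqrt{-10 + L}$ ($s{\left(L \right)} = \sqrt{-10 + L} L + 5 = L \sqrt{-10 + L} + 5 = 5 + L \sqrt{-10 + L}$)
$\left(\frac{1}{s{\left(c \right)} + 104} - 67\right)^{2} = \left(\frac{1}{\left(5 - 48 \sqrt{-10 - 48}\right) + 104} - 67\right)^{2} = \left(\frac{1}{\left(5 - 48 \sqrt{-58}\right) + 104} - 67\right)^{2} = \left(\frac{1}{\left(5 - 48 i \sqrt{58}\right) + 104} - 67\right)^{2} = \left(\frac{1}{109 - 48 i \sqrt{58}} - 67\right)^{2} = \left(-67 + \frac{1}{109 - 48 i \sqrt{58}}\right)^{2}$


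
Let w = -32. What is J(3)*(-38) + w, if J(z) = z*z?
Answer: -374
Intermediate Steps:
J(z) = z**2
J(3)*(-38) + w = 3**2*(-38) - 32 = 9*(-38) - 32 = -342 - 32 = -374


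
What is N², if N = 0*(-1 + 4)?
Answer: 0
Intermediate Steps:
N = 0 (N = 0*3 = 0)
N² = 0² = 0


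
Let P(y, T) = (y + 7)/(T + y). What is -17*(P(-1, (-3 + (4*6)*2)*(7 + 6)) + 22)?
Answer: -109259/292 ≈ -374.17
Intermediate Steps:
P(y, T) = (7 + y)/(T + y)
-17*(P(-1, (-3 + (4*6)*2)*(7 + 6)) + 22) = -17*((7 - 1)/((-3 + (4*6)*2)*(7 + 6) - 1) + 22) = -17*(6/((-3 + 24*2)*13 - 1) + 22) = -17*(6/((-3 + 48)*13 - 1) + 22) = -17*(6/(45*13 - 1) + 22) = -17*(6/(585 - 1) + 22) = -17*(6/584 + 22) = -17*((1/584)*6 + 22) = -17*(3/292 + 22) = -17*6427/292 = -109259/292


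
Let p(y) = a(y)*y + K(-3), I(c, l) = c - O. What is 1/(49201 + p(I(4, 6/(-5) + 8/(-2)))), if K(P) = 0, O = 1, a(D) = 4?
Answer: 1/49213 ≈ 2.0320e-5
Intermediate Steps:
I(c, l) = -1 + c (I(c, l) = c - 1*1 = c - 1 = -1 + c)
p(y) = 4*y (p(y) = 4*y + 0 = 4*y)
1/(49201 + p(I(4, 6/(-5) + 8/(-2)))) = 1/(49201 + 4*(-1 + 4)) = 1/(49201 + 4*3) = 1/(49201 + 12) = 1/49213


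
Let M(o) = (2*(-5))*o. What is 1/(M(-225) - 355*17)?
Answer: -1/3785 ≈ -0.00026420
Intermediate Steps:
M(o) = -10*o
1/(M(-225) - 355*17) = 1/(-10*(-225) - 355*17) = 1/(2250 - 6035) = 1/(-3785) = -1/3785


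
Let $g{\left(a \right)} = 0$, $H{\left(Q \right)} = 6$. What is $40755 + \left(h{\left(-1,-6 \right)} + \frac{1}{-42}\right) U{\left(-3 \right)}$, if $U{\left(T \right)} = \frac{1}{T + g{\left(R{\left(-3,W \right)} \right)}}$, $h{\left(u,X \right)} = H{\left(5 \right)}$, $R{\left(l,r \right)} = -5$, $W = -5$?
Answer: $\frac{5134879}{126} \approx 40753.0$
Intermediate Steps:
$h{\left(u,X \right)} = 6$
$U{\left(T \right)} = \frac{1}{T}$ ($U{\left(T \right)} = \frac{1}{T + 0} = \frac{1}{T}$)
$40755 + \left(h{\left(-1,-6 \right)} + \frac{1}{-42}\right) U{\left(-3 \right)} = 40755 + \frac{6 + \frac{1}{-42}}{-3} = 40755 + \left(6 - \frac{1}{42}\right) \left(- \frac{1}{3}\right) = 40755 + \frac{251}{42} \left(- \frac{1}{3}\right) = 40755 - \frac{251}{126} = \frac{5134879}{126}$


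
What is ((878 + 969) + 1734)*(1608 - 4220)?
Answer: -9353572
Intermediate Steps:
((878 + 969) + 1734)*(1608 - 4220) = (1847 + 1734)*(-2612) = 3581*(-2612) = -9353572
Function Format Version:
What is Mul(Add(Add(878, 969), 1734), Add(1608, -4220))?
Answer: -9353572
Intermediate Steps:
Mul(Add(Add(878, 969), 1734), Add(1608, -4220)) = Mul(Add(1847, 1734), -2612) = Mul(3581, -2612) = -9353572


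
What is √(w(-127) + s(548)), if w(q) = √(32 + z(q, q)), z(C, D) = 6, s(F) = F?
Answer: √(548 + √38) ≈ 23.541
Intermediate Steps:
w(q) = √38 (w(q) = √(32 + 6) = √38)
√(w(-127) + s(548)) = √(√38 + 548) = √(548 + √38)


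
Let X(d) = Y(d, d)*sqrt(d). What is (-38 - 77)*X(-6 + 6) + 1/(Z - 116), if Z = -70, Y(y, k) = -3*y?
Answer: -1/186 ≈ -0.0053763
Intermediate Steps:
X(d) = -3*d**(3/2) (X(d) = (-3*d)*sqrt(d) = -3*d**(3/2))
(-38 - 77)*X(-6 + 6) + 1/(Z - 116) = (-38 - 77)*(-3*(-6 + 6)**(3/2)) + 1/(-70 - 116) = -(-345)*0**(3/2) + 1/(-186) = -(-345)*0 - 1/186 = -115*0 - 1/186 = 0 - 1/186 = -1/186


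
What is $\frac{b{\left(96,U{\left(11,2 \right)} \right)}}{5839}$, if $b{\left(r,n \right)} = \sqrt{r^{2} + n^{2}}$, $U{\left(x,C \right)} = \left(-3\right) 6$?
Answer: $\frac{6 \sqrt{265}}{5839} \approx 0.016728$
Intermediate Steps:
$U{\left(x,C \right)} = -18$
$b{\left(r,n \right)} = \sqrt{n^{2} + r^{2}}$
$\frac{b{\left(96,U{\left(11,2 \right)} \right)}}{5839} = \frac{\sqrt{\left(-18\right)^{2} + 96^{2}}}{5839} = \sqrt{324 + 9216} \cdot \frac{1}{5839} = \sqrt{9540} \cdot \frac{1}{5839} = 6 \sqrt{265} \cdot \frac{1}{5839} = \frac{6 \sqrt{265}}{5839}$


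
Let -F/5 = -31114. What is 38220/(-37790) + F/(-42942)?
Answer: -376011677/81138909 ≈ -4.6342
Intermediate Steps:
F = 155570 (F = -5*(-31114) = 155570)
38220/(-37790) + F/(-42942) = 38220/(-37790) + 155570/(-42942) = 38220*(-1/37790) + 155570*(-1/42942) = -3822/3779 - 77785/21471 = -376011677/81138909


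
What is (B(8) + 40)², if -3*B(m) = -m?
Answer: 16384/9 ≈ 1820.4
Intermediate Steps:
B(m) = m/3 (B(m) = -(-1)*m/3 = m/3)
(B(8) + 40)² = ((⅓)*8 + 40)² = (8/3 + 40)² = (128/3)² = 16384/9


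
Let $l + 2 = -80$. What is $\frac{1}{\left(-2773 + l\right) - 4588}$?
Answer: $- \frac{1}{7443} \approx -0.00013435$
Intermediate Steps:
$l = -82$ ($l = -2 - 80 = -82$)
$\frac{1}{\left(-2773 + l\right) - 4588} = \frac{1}{\left(-2773 - 82\right) - 4588} = \frac{1}{-2855 - 4588} = \frac{1}{-7443} = - \frac{1}{7443}$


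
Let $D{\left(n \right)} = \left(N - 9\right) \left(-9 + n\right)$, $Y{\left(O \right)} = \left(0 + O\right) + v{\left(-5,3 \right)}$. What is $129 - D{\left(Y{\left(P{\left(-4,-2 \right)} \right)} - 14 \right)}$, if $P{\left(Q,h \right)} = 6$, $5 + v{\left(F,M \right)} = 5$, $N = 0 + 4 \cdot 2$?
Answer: $112$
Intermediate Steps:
$N = 8$ ($N = 0 + 8 = 8$)
$v{\left(F,M \right)} = 0$ ($v{\left(F,M \right)} = -5 + 5 = 0$)
$Y{\left(O \right)} = O$ ($Y{\left(O \right)} = \left(0 + O\right) + 0 = O + 0 = O$)
$D{\left(n \right)} = 9 - n$ ($D{\left(n \right)} = \left(8 - 9\right) \left(-9 + n\right) = - (-9 + n) = 9 - n$)
$129 - D{\left(Y{\left(P{\left(-4,-2 \right)} \right)} - 14 \right)} = 129 - \left(9 - \left(6 - 14\right)\right) = 129 - \left(9 - -8\right) = 129 - \left(9 + 8\right) = 129 - 17 = 112$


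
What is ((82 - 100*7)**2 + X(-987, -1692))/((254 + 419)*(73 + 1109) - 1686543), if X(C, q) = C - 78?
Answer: -126953/297019 ≈ -0.42742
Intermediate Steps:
X(C, q) = -78 + C
((82 - 100*7)**2 + X(-987, -1692))/((254 + 419)*(73 + 1109) - 1686543) = ((82 - 100*7)**2 + (-78 - 987))/((254 + 419)*(73 + 1109) - 1686543) = ((82 - 700)**2 - 1065)/(673*1182 - 1686543) = ((-618)**2 - 1065)/(795486 - 1686543) = (381924 - 1065)/(-891057) = 380859*(-1/891057) = -126953/297019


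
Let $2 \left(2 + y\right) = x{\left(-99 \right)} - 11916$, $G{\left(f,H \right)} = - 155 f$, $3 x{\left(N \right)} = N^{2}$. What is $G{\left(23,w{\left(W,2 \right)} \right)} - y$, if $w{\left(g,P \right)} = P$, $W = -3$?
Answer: $\frac{1523}{2} \approx 761.5$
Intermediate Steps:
$x{\left(N \right)} = \frac{N^{2}}{3}$
$y = - \frac{8653}{2}$ ($y = -2 + \frac{\frac{\left(-99\right)^{2}}{3} - 11916}{2} = -2 + \frac{\frac{1}{3} \cdot 9801 - 11916}{2} = -2 + \frac{3267 - 11916}{2} = -2 + \frac{1}{2} \left(-8649\right) = -2 - \frac{8649}{2} = - \frac{8653}{2} \approx -4326.5$)
$G{\left(23,w{\left(W,2 \right)} \right)} - y = \left(-155\right) 23 - - \frac{8653}{2} = -3565 + \frac{8653}{2} = \frac{1523}{2}$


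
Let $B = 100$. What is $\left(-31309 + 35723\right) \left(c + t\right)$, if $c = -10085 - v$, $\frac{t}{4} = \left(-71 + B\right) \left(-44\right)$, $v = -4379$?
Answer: $-47715340$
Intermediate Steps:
$t = -5104$ ($t = 4 \left(-71 + 100\right) \left(-44\right) = 4 \cdot 29 \left(-44\right) = 4 \left(-1276\right) = -5104$)
$c = -5706$ ($c = -10085 - -4379 = -10085 + 4379 = -5706$)
$\left(-31309 + 35723\right) \left(c + t\right) = \left(-31309 + 35723\right) \left(-5706 - 5104\right) = 4414 \left(-10810\right) = -47715340$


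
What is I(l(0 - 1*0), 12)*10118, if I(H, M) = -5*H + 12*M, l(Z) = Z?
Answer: 1456992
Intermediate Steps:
I(l(0 - 1*0), 12)*10118 = (-5*(0 - 1*0) + 12*12)*10118 = (-5*(0 + 0) + 144)*10118 = (-5*0 + 144)*10118 = (0 + 144)*10118 = 144*10118 = 1456992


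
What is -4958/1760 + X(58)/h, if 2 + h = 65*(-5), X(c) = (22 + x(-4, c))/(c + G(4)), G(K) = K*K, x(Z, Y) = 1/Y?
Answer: -870090149/308766480 ≈ -2.8180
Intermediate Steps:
G(K) = K**2
X(c) = (22 + 1/c)/(16 + c) (X(c) = (22 + 1/c)/(c + 4**2) = (22 + 1/c)/(c + 16) = (22 + 1/c)/(16 + c))
h = -327 (h = -2 + 65*(-5) = -2 - 325 = -327)
-4958/1760 + X(58)/h = -4958/1760 + ((1 + 22*58)/(58*(16 + 58)))/(-327) = -4958*1/1760 + ((1/58)*(1 + 1276)/74)*(-1/327) = -2479/880 + ((1/58)*(1/74)*1277)*(-1/327) = -2479/880 + (1277/4292)*(-1/327) = -2479/880 - 1277/1403484 = -870090149/308766480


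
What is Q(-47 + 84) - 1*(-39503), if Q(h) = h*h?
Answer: 40872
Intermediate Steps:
Q(h) = h²
Q(-47 + 84) - 1*(-39503) = (-47 + 84)² - 1*(-39503) = 37² + 39503 = 1369 + 39503 = 40872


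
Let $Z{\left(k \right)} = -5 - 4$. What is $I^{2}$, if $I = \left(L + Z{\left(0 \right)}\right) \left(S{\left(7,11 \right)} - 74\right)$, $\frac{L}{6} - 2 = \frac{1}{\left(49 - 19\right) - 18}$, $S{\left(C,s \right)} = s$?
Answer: $\frac{194481}{4} \approx 48620.0$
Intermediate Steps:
$Z{\left(k \right)} = -9$ ($Z{\left(k \right)} = -5 - 4 = -9$)
$L = \frac{25}{2}$ ($L = 12 + \frac{6}{\left(49 - 19\right) - 18} = 12 + \frac{6}{30 - 18} = 12 + \frac{6}{12} = 12 + 6 \cdot \frac{1}{12} = 12 + \frac{1}{2} = \frac{25}{2} \approx 12.5$)
$I = - \frac{441}{2}$ ($I = \left(\frac{25}{2} - 9\right) \left(11 - 74\right) = \frac{7}{2} \left(-63\right) = - \frac{441}{2} \approx -220.5$)
$I^{2} = \left(- \frac{441}{2}\right)^{2} = \frac{194481}{4}$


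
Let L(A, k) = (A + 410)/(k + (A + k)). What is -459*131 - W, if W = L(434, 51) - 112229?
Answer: 6981189/134 ≈ 52098.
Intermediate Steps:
L(A, k) = (410 + A)/(A + 2*k)
W = -15038475/134 (W = (410 + 434)/(434 + 2*51) - 112229 = 844/(434 + 102) - 112229 = 844/536 - 112229 = (1/536)*844 - 112229 = 211/134 - 112229 = -15038475/134 ≈ -1.1223e+5)
-459*131 - W = -459*131 - 1*(-15038475/134) = -60129 + 15038475/134 = 6981189/134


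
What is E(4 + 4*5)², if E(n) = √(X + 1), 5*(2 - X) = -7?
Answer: 22/5 ≈ 4.4000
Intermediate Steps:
X = 17/5 (X = 2 - ⅕*(-7) = 2 + 7/5 = 17/5 ≈ 3.4000)
E(n) = √110/5 (E(n) = √(17/5 + 1) = √(22/5) = √110/5)
E(4 + 4*5)² = (√110/5)² = 22/5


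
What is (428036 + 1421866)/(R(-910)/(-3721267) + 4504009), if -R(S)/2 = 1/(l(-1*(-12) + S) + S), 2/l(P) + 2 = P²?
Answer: 2525820857922837251106/6149687862639306726925 ≈ 0.41072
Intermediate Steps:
l(P) = 2/(-2 + P²)
R(S) = -2/(S + 2/(-2 + (12 + S)²)) (R(S) = -2/(2/(-2 + (-1*(-12) + S)²) + S) = -2/(2/(-2 + (12 + S)²) + S) = -2/(S + 2/(-2 + (12 + S)²)))
(428036 + 1421866)/(R(-910)/(-3721267) + 4504009) = (428036 + 1421866)/((2*(2 - (12 - 910)²)/(2 - 910*(-2 + (12 - 910)²)))/(-3721267) + 4504009) = 1849902/((2*(2 - 1*(-898)²)/(2 - 910*(-2 + (-898)²)))*(-1/3721267) + 4504009) = 1849902/((2*(2 - 1*806404)/(2 - 910*(-2 + 806404)))*(-1/3721267) + 4504009) = 1849902/((2*(2 - 806404)/(2 - 910*806402))*(-1/3721267) + 4504009) = 1849902/((2*(-806402)/(2 - 733825820))*(-1/3721267) + 4504009) = 1849902/((2*(-806402)/(-733825818))*(-1/3721267) + 4504009) = 1849902/((2*(-1/733825818)*(-806402))*(-1/3721267) + 4504009) = 1849902/((806402/366912909)*(-1/3721267) + 4504009) = 1849902/(-806402/1365380900135703 + 4504009) = 1849902/(6149687862639306726925/1365380900135703) = 1849902*(1365380900135703/6149687862639306726925) = 2525820857922837251106/6149687862639306726925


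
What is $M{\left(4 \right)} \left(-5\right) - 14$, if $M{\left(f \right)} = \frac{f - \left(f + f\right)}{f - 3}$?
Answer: $6$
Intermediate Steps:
$M{\left(f \right)} = - \frac{f}{-3 + f}$ ($M{\left(f \right)} = \frac{f - 2 f}{-3 + f} = \frac{\left(-1\right) f}{-3 + f} = - \frac{f}{-3 + f}$)
$M{\left(4 \right)} \left(-5\right) - 14 = \left(-1\right) 4 \frac{1}{-3 + 4} \left(-5\right) - 14 = \left(-1\right) 4 \cdot 1^{-1} \left(-5\right) - 14 = \left(-1\right) 4 \cdot 1 \left(-5\right) - 14 = \left(-4\right) \left(-5\right) - 14 = 20 - 14 = 6$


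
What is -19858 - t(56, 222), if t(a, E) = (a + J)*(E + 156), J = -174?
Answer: 24746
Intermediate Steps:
t(a, E) = (-174 + a)*(156 + E) (t(a, E) = (a - 174)*(E + 156) = (-174 + a)*(156 + E))
-19858 - t(56, 222) = -19858 - (-27144 - 174*222 + 156*56 + 222*56) = -19858 - (-27144 - 38628 + 8736 + 12432) = -19858 - 1*(-44604) = -19858 + 44604 = 24746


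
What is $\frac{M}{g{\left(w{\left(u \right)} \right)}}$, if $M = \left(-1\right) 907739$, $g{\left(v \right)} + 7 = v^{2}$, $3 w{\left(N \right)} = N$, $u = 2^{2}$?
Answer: $\frac{8169651}{47} \approx 1.7382 \cdot 10^{5}$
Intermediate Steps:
$u = 4$
$w{\left(N \right)} = \frac{N}{3}$
$g{\left(v \right)} = -7 + v^{2}$
$M = -907739$
$\frac{M}{g{\left(w{\left(u \right)} \right)}} = - \frac{907739}{-7 + \left(\frac{1}{3} \cdot 4\right)^{2}} = - \frac{907739}{-7 + \left(\frac{4}{3}\right)^{2}} = - \frac{907739}{-7 + \frac{16}{9}} = - \frac{907739}{- \frac{47}{9}} = \left(-907739\right) \left(- \frac{9}{47}\right) = \frac{8169651}{47}$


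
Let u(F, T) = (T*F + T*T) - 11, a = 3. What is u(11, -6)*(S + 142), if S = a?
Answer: -5945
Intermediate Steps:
S = 3
u(F, T) = -11 + T**2 + F*T (u(F, T) = (F*T + T**2) - 11 = (T**2 + F*T) - 11 = -11 + T**2 + F*T)
u(11, -6)*(S + 142) = (-11 + (-6)**2 + 11*(-6))*(3 + 142) = (-11 + 36 - 66)*145 = -41*145 = -5945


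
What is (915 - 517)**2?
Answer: 158404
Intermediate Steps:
(915 - 517)**2 = 398**2 = 158404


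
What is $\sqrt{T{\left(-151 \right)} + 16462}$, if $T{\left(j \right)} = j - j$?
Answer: $\sqrt{16462} \approx 128.3$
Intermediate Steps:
$T{\left(j \right)} = 0$
$\sqrt{T{\left(-151 \right)} + 16462} = \sqrt{0 + 16462} = \sqrt{16462}$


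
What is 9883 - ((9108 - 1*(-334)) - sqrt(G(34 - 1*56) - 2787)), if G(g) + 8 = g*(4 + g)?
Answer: 441 + I*sqrt(2399) ≈ 441.0 + 48.98*I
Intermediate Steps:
G(g) = -8 + g*(4 + g)
9883 - ((9108 - 1*(-334)) - sqrt(G(34 - 1*56) - 2787)) = 9883 - ((9108 - 1*(-334)) - sqrt((-8 + (34 - 1*56)**2 + 4*(34 - 1*56)) - 2787)) = 9883 - ((9108 + 334) - sqrt((-8 + (34 - 56)**2 + 4*(34 - 56)) - 2787)) = 9883 - (9442 - sqrt((-8 + (-22)**2 + 4*(-22)) - 2787)) = 9883 - (9442 - sqrt((-8 + 484 - 88) - 2787)) = 9883 - (9442 - sqrt(388 - 2787)) = 9883 - (9442 - sqrt(-2399)) = 9883 - (9442 - I*sqrt(2399)) = 9883 + (-9442 + I*sqrt(2399)) = 441 + I*sqrt(2399)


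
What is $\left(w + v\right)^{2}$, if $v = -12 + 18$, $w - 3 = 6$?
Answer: $225$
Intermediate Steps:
$w = 9$ ($w = 3 + 6 = 9$)
$v = 6$
$\left(w + v\right)^{2} = \left(9 + 6\right)^{2} = 15^{2} = 225$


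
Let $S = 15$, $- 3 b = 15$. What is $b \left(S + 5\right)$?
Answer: $-100$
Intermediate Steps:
$b = -5$ ($b = \left(- \frac{1}{3}\right) 15 = -5$)
$b \left(S + 5\right) = - 5 \left(15 + 5\right) = \left(-5\right) 20 = -100$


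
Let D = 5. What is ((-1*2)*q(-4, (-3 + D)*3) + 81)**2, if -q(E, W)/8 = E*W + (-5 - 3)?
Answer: 185761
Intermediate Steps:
q(E, W) = 64 - 8*E*W (q(E, W) = -8*(E*W + (-5 - 3)) = -8*(E*W - 8) = -8*(-8 + E*W) = 64 - 8*E*W)
((-1*2)*q(-4, (-3 + D)*3) + 81)**2 = ((-1*2)*(64 - 8*(-4)*(-3 + 5)*3) + 81)**2 = (-2*(64 - 8*(-4)*2*3) + 81)**2 = (-2*(64 - 8*(-4)*6) + 81)**2 = (-2*(64 + 192) + 81)**2 = (-2*256 + 81)**2 = (-512 + 81)**2 = (-431)**2 = 185761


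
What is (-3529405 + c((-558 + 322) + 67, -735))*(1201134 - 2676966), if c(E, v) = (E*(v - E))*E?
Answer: 29066409407592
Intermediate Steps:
c(E, v) = E²*(v - E)
(-3529405 + c((-558 + 322) + 67, -735))*(1201134 - 2676966) = (-3529405 + ((-558 + 322) + 67)²*(-735 - ((-558 + 322) + 67)))*(1201134 - 2676966) = (-3529405 + (-236 + 67)²*(-735 - (-236 + 67)))*(-1475832) = (-3529405 + (-169)²*(-735 - 1*(-169)))*(-1475832) = (-3529405 + 28561*(-735 + 169))*(-1475832) = (-3529405 + 28561*(-566))*(-1475832) = (-3529405 - 16165526)*(-1475832) = -19694931*(-1475832) = 29066409407592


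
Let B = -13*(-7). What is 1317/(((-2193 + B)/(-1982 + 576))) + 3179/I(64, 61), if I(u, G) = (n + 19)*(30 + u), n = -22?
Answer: 257748853/296382 ≈ 869.65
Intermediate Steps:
B = 91
I(u, G) = -90 - 3*u (I(u, G) = (-22 + 19)*(30 + u) = -3*(30 + u) = -90 - 3*u)
1317/(((-2193 + B)/(-1982 + 576))) + 3179/I(64, 61) = 1317/(((-2193 + 91)/(-1982 + 576))) + 3179/(-90 - 3*64) = 1317/((-2102/(-1406))) + 3179/(-90 - 192) = 1317/((-2102*(-1/1406))) + 3179/(-282) = 1317/(1051/703) + 3179*(-1/282) = 1317*(703/1051) - 3179/282 = 925851/1051 - 3179/282 = 257748853/296382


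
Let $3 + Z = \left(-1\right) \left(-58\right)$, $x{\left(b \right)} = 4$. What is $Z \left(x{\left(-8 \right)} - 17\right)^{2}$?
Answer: $9295$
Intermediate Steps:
$Z = 55$ ($Z = -3 - -58 = -3 + 58 = 55$)
$Z \left(x{\left(-8 \right)} - 17\right)^{2} = 55 \left(4 - 17\right)^{2} = 55 \left(-13\right)^{2} = 55 \cdot 169 = 9295$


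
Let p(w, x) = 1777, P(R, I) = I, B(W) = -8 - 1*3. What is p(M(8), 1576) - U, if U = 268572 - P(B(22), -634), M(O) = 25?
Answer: -267429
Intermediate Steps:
B(W) = -11 (B(W) = -8 - 3 = -11)
U = 269206 (U = 268572 - 1*(-634) = 268572 + 634 = 269206)
p(M(8), 1576) - U = 1777 - 1*269206 = 1777 - 269206 = -267429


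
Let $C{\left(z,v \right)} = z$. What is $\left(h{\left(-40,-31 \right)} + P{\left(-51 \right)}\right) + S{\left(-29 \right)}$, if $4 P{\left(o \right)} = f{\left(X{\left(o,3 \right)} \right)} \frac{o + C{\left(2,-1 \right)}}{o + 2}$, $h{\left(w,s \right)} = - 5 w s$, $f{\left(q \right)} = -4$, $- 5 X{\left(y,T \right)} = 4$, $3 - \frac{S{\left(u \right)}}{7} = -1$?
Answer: $-6173$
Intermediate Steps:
$S{\left(u \right)} = 28$ ($S{\left(u \right)} = 21 - -7 = 21 + 7 = 28$)
$X{\left(y,T \right)} = - \frac{4}{5}$ ($X{\left(y,T \right)} = \left(- \frac{1}{5}\right) 4 = - \frac{4}{5}$)
$h{\left(w,s \right)} = - 5 s w$
$P{\left(o \right)} = -1$ ($P{\left(o \right)} = \frac{\left(-4\right) \frac{o + 2}{o + 2}}{4} = \frac{\left(-4\right) \frac{2 + o}{2 + o}}{4} = \frac{\left(-4\right) 1}{4} = \frac{1}{4} \left(-4\right) = -1$)
$\left(h{\left(-40,-31 \right)} + P{\left(-51 \right)}\right) + S{\left(-29 \right)} = \left(\left(-5\right) \left(-31\right) \left(-40\right) - 1\right) + 28 = \left(-6200 - 1\right) + 28 = -6201 + 28 = -6173$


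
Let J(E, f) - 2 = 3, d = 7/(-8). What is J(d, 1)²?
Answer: 25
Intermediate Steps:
d = -7/8 (d = 7*(-⅛) = -7/8 ≈ -0.87500)
J(E, f) = 5 (J(E, f) = 2 + 3 = 5)
J(d, 1)² = 5² = 25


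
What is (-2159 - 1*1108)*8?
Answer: -26136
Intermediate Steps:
(-2159 - 1*1108)*8 = (-2159 - 1108)*8 = -3267*8 = -26136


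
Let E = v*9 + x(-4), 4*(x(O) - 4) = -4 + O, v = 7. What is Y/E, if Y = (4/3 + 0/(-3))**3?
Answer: 64/1755 ≈ 0.036467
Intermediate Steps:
x(O) = 3 + O/4 (x(O) = 4 + (-4 + O)/4 = 4 + (-1 + O/4) = 3 + O/4)
Y = 64/27 (Y = (4*(1/3) + 0*(-1/3))**3 = (4/3 + 0)**3 = (4/3)**3 = 64/27 ≈ 2.3704)
E = 65 (E = 7*9 + (3 + (1/4)*(-4)) = 63 + (3 - 1) = 63 + 2 = 65)
Y/E = (64/27)/65 = (64/27)*(1/65) = 64/1755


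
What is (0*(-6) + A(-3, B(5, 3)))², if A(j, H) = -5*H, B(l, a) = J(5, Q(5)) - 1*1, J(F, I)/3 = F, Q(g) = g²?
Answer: 4900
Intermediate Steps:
J(F, I) = 3*F
B(l, a) = 14 (B(l, a) = 3*5 - 1*1 = 15 - 1 = 14)
(0*(-6) + A(-3, B(5, 3)))² = (0*(-6) - 5*14)² = (0 - 70)² = (-70)² = 4900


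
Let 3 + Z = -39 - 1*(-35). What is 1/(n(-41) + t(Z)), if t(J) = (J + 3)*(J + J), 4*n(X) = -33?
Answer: 4/191 ≈ 0.020942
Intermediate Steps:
n(X) = -33/4 (n(X) = (1/4)*(-33) = -33/4)
Z = -7 (Z = -3 + (-39 - 1*(-35)) = -3 + (-39 + 35) = -3 - 4 = -7)
t(J) = 2*J*(3 + J) (t(J) = (3 + J)*(2*J) = 2*J*(3 + J))
1/(n(-41) + t(Z)) = 1/(-33/4 + 2*(-7)*(3 - 7)) = 1/(-33/4 + 2*(-7)*(-4)) = 1/(-33/4 + 56) = 1/(191/4) = 4/191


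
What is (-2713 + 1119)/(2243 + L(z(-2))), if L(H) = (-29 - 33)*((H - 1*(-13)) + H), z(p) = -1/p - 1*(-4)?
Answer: -1594/879 ≈ -1.8134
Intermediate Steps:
z(p) = 4 - 1/p (z(p) = -1/p + 4 = 4 - 1/p)
L(H) = -806 - 124*H (L(H) = -62*((H + 13) + H) = -62*((13 + H) + H) = -62*(13 + 2*H) = -806 - 124*H)
(-2713 + 1119)/(2243 + L(z(-2))) = (-2713 + 1119)/(2243 + (-806 - 124*(4 - 1/(-2)))) = -1594/(2243 + (-806 - 124*(4 - 1*(-1/2)))) = -1594/(2243 + (-806 - 124*(4 + 1/2))) = -1594/(2243 + (-806 - 124*9/2)) = -1594/(2243 + (-806 - 558)) = -1594/(2243 - 1364) = -1594/879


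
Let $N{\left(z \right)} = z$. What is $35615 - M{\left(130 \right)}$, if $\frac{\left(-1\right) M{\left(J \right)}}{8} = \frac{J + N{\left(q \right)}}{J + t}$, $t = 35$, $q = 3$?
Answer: $\frac{5877539}{165} \approx 35621.0$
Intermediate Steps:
$M{\left(J \right)} = - \frac{8 \left(3 + J\right)}{35 + J}$ ($M{\left(J \right)} = - 8 \frac{J + 3}{J + 35} = - 8 \frac{3 + J}{35 + J} = - \frac{8 \left(3 + J\right)}{35 + J}$)
$35615 - M{\left(130 \right)} = 35615 - \frac{8 \left(-3 - 130\right)}{35 + 130} = 35615 - \frac{8 \left(-3 - 130\right)}{165} = 35615 - 8 \cdot \frac{1}{165} \left(-133\right) = 35615 - - \frac{1064}{165} = 35615 + \frac{1064}{165} = \frac{5877539}{165}$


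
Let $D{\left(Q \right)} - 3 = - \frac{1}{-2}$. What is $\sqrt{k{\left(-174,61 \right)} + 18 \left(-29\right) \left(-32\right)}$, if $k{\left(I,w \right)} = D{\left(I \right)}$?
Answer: $\frac{\sqrt{66830}}{2} \approx 129.26$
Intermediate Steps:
$D{\left(Q \right)} = \frac{7}{2}$ ($D{\left(Q \right)} = 3 - \frac{1}{-2} = 3 - - \frac{1}{2} = 3 + \frac{1}{2} = \frac{7}{2}$)
$k{\left(I,w \right)} = \frac{7}{2}$
$\sqrt{k{\left(-174,61 \right)} + 18 \left(-29\right) \left(-32\right)} = \sqrt{\frac{7}{2} + 18 \left(-29\right) \left(-32\right)} = \sqrt{\frac{7}{2} - -16704} = \sqrt{\frac{7}{2} + 16704} = \sqrt{\frac{33415}{2}} = \frac{\sqrt{66830}}{2}$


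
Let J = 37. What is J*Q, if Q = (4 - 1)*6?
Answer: 666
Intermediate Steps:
Q = 18 (Q = 3*6 = 18)
J*Q = 37*18 = 666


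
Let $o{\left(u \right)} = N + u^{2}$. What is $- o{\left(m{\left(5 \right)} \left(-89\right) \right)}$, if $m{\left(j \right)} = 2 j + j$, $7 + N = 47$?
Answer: $-1782265$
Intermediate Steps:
$N = 40$ ($N = -7 + 47 = 40$)
$m{\left(j \right)} = 3 j$
$o{\left(u \right)} = 40 + u^{2}$
$- o{\left(m{\left(5 \right)} \left(-89\right) \right)} = - (40 + \left(3 \cdot 5 \left(-89\right)\right)^{2}) = - (40 + \left(15 \left(-89\right)\right)^{2}) = - (40 + \left(-1335\right)^{2}) = - (40 + 1782225) = \left(-1\right) 1782265 = -1782265$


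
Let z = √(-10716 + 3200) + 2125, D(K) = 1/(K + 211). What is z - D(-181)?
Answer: 63749/30 + 2*I*√1879 ≈ 2125.0 + 86.695*I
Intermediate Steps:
D(K) = 1/(211 + K)
z = 2125 + 2*I*√1879 (z = √(-7516) + 2125 = 2*I*√1879 + 2125 = 2125 + 2*I*√1879 ≈ 2125.0 + 86.695*I)
z - D(-181) = (2125 + 2*I*√1879) - 1/(211 - 181) = (2125 + 2*I*√1879) - 1/30 = 63749/30 + 2*I*√1879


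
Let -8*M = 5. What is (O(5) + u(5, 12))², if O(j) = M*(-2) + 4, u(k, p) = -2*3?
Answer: 9/16 ≈ 0.56250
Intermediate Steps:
M = -5/8 (M = -⅛*5 = -5/8 ≈ -0.62500)
u(k, p) = -6
O(j) = 21/4 (O(j) = -5/8*(-2) + 4 = 5/4 + 4 = 21/4)
(O(5) + u(5, 12))² = (21/4 - 6)² = (-¾)² = 9/16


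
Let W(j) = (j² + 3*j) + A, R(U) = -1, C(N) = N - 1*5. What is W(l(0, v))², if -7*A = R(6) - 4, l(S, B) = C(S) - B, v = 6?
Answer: 385641/49 ≈ 7870.2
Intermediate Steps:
C(N) = -5 + N (C(N) = N - 5 = -5 + N)
l(S, B) = -5 + S - B (l(S, B) = (-5 + S) - B = -5 + S - B)
A = 5/7 (A = -(-1 - 4)/7 = -⅐*(-5) = 5/7 ≈ 0.71429)
W(j) = 5/7 + j² + 3*j (W(j) = (j² + 3*j) + 5/7 = 5/7 + j² + 3*j)
W(l(0, v))² = (5/7 + (-5 + 0 - 1*6)² + 3*(-5 + 0 - 1*6))² = (5/7 + (-5 + 0 - 6)² + 3*(-5 + 0 - 6))² = (5/7 + (-11)² + 3*(-11))² = (5/7 + 121 - 33)² = (621/7)² = 385641/49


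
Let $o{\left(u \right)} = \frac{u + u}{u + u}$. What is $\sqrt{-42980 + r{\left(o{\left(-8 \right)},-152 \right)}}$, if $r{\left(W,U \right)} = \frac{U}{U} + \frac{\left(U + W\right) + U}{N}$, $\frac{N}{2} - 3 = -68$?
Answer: $\frac{i \sqrt{726305710}}{130} \approx 207.31 i$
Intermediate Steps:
$N = -130$ ($N = 6 + 2 \left(-68\right) = 6 - 136 = -130$)
$o{\left(u \right)} = 1$ ($o{\left(u \right)} = \frac{2 u}{2 u} = 2 u \frac{1}{2 u} = 1$)
$r{\left(W,U \right)} = 1 - \frac{U}{65} - \frac{W}{130}$ ($r{\left(W,U \right)} = \frac{U}{U} + \frac{\left(U + W\right) + U}{-130} = 1 + \left(W + 2 U\right) \left(- \frac{1}{130}\right) = 1 - \left(\frac{U}{65} + \frac{W}{130}\right) = 1 - \frac{U}{65} - \frac{W}{130}$)
$\sqrt{-42980 + r{\left(o{\left(-8 \right)},-152 \right)}} = \sqrt{-42980 - - \frac{433}{130}} = \sqrt{-42980 + \left(1 + \frac{152}{65} - \frac{1}{130}\right)} = \sqrt{-42980 + \frac{433}{130}} = \sqrt{- \frac{5586967}{130}} = \frac{i \sqrt{726305710}}{130}$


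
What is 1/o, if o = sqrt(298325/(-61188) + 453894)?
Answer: 2*sqrt(424836968825859)/27772567747 ≈ 0.0014843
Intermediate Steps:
o = sqrt(424836968825859)/30594 (o = sqrt(298325*(-1/61188) + 453894) = sqrt(-298325/61188 + 453894) = sqrt(27772567747/61188) = sqrt(424836968825859)/30594 ≈ 673.71)
1/o = 1/(sqrt(424836968825859)/30594) = 2*sqrt(424836968825859)/27772567747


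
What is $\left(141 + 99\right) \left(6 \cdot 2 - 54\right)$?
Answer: $-10080$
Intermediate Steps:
$\left(141 + 99\right) \left(6 \cdot 2 - 54\right) = 240 \left(12 - 54\right) = 240 \left(-42\right) = -10080$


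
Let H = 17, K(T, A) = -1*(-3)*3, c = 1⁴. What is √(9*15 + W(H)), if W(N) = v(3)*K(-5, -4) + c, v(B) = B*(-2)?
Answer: √82 ≈ 9.0554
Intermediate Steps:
c = 1
K(T, A) = 9 (K(T, A) = 3*3 = 9)
v(B) = -2*B
W(N) = -53 (W(N) = -2*3*9 + 1 = -6*9 + 1 = -54 + 1 = -53)
√(9*15 + W(H)) = √(9*15 - 53) = √(135 - 53) = √82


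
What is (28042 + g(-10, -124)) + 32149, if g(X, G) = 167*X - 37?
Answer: 58484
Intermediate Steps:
g(X, G) = -37 + 167*X
(28042 + g(-10, -124)) + 32149 = (28042 + (-37 + 167*(-10))) + 32149 = (28042 + (-37 - 1670)) + 32149 = (28042 - 1707) + 32149 = 26335 + 32149 = 58484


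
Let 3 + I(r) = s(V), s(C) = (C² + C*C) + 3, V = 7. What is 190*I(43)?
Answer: 18620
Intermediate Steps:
s(C) = 3 + 2*C² (s(C) = (C² + C²) + 3 = 2*C² + 3 = 3 + 2*C²)
I(r) = 98 (I(r) = -3 + (3 + 2*7²) = -3 + (3 + 2*49) = -3 + (3 + 98) = -3 + 101 = 98)
190*I(43) = 190*98 = 18620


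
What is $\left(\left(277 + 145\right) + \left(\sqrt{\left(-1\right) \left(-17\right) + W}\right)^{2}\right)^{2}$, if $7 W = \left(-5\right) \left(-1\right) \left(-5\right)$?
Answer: $\frac{9290304}{49} \approx 1.896 \cdot 10^{5}$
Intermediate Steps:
$W = - \frac{25}{7}$ ($W = \frac{\left(-5\right) \left(-1\right) \left(-5\right)}{7} = \frac{5 \left(-5\right)}{7} = \frac{1}{7} \left(-25\right) = - \frac{25}{7} \approx -3.5714$)
$\left(\left(277 + 145\right) + \left(\sqrt{\left(-1\right) \left(-17\right) + W}\right)^{2}\right)^{2} = \left(\left(277 + 145\right) + \left(\sqrt{\left(-1\right) \left(-17\right) - \frac{25}{7}}\right)^{2}\right)^{2} = \left(422 + \left(\sqrt{17 - \frac{25}{7}}\right)^{2}\right)^{2} = \left(422 + \left(\sqrt{\frac{94}{7}}\right)^{2}\right)^{2} = \left(422 + \left(\frac{\sqrt{658}}{7}\right)^{2}\right)^{2} = \left(422 + \frac{94}{7}\right)^{2} = \left(\frac{3048}{7}\right)^{2} = \frac{9290304}{49}$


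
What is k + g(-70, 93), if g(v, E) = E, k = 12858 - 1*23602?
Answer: -10651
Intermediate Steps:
k = -10744 (k = 12858 - 23602 = -10744)
k + g(-70, 93) = -10744 + 93 = -10651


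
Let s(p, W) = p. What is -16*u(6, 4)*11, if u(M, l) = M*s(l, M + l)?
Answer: -4224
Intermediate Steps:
u(M, l) = M*l
-16*u(6, 4)*11 = -96*4*11 = -16*24*11 = -384*11 = -4224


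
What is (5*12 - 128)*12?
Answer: -816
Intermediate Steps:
(5*12 - 128)*12 = (60 - 128)*12 = -68*12 = -816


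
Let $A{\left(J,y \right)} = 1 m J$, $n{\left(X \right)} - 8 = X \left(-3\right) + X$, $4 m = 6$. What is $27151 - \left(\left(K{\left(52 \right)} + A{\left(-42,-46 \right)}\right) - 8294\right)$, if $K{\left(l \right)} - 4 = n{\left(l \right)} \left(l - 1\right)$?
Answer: $40400$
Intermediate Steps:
$m = \frac{3}{2}$ ($m = \frac{1}{4} \cdot 6 = \frac{3}{2} \approx 1.5$)
$n{\left(X \right)} = 8 - 2 X$ ($n{\left(X \right)} = 8 + \left(X \left(-3\right) + X\right) = 8 + \left(- 3 X + X\right) = 8 - 2 X$)
$K{\left(l \right)} = 4 + \left(-1 + l\right) \left(8 - 2 l\right)$ ($K{\left(l \right)} = 4 + \left(8 - 2 l\right) \left(l - 1\right) = 4 + \left(8 - 2 l\right) \left(-1 + l\right) = 4 + \left(-1 + l\right) \left(8 - 2 l\right)$)
$A{\left(J,y \right)} = \frac{3 J}{2}$ ($A{\left(J,y \right)} = 1 \cdot \frac{3}{2} J = \frac{3 J}{2}$)
$27151 - \left(\left(K{\left(52 \right)} + A{\left(-42,-46 \right)}\right) - 8294\right) = 27151 - \left(\left(\left(-4 + 2 \cdot 52 - 104 \left(-4 + 52\right)\right) + \frac{3}{2} \left(-42\right)\right) - 8294\right) = 27151 - \left(\left(\left(-4 + 104 - 104 \cdot 48\right) - 63\right) - 8294\right) = 27151 - \left(\left(\left(-4 + 104 - 4992\right) - 63\right) - 8294\right) = 27151 - \left(\left(-4892 - 63\right) - 8294\right) = 27151 - \left(-4955 - 8294\right) = 27151 - -13249 = 27151 + 13249 = 40400$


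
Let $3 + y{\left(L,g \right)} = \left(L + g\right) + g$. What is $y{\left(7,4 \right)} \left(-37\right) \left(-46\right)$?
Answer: $20424$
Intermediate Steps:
$y{\left(L,g \right)} = -3 + L + 2 g$ ($y{\left(L,g \right)} = -3 + \left(\left(L + g\right) + g\right) = -3 + \left(L + 2 g\right) = -3 + L + 2 g$)
$y{\left(7,4 \right)} \left(-37\right) \left(-46\right) = \left(-3 + 7 + 2 \cdot 4\right) \left(-37\right) \left(-46\right) = \left(-3 + 7 + 8\right) \left(-37\right) \left(-46\right) = 12 \left(-37\right) \left(-46\right) = \left(-444\right) \left(-46\right) = 20424$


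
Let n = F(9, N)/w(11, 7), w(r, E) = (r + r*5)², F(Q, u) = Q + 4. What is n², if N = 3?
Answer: 169/18974736 ≈ 8.9066e-6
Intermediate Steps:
F(Q, u) = 4 + Q
w(r, E) = 36*r² (w(r, E) = (r + 5*r)² = (6*r)² = 36*r²)
n = 13/4356 (n = (4 + 9)/((36*11²)) = 13/((36*121)) = 13/4356 ≈ 0.0029844)
n² = (13/4356)² = 169/18974736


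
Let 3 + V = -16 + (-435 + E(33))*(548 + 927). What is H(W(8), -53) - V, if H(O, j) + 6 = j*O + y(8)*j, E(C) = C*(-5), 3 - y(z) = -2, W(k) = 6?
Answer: 884430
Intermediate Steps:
y(z) = 5 (y(z) = 3 - 1*(-2) = 3 + 2 = 5)
E(C) = -5*C
H(O, j) = -6 + 5*j + O*j (H(O, j) = -6 + (j*O + 5*j) = -6 + (O*j + 5*j) = -6 + (5*j + O*j) = -6 + 5*j + O*j)
V = -885019 (V = -3 + (-16 + (-435 - 5*33)*(548 + 927)) = -3 + (-16 + (-435 - 165)*1475) = -3 + (-16 - 600*1475) = -3 + (-16 - 885000) = -3 - 885016 = -885019)
H(W(8), -53) - V = (-6 + 5*(-53) + 6*(-53)) - 1*(-885019) = (-6 - 265 - 318) + 885019 = -589 + 885019 = 884430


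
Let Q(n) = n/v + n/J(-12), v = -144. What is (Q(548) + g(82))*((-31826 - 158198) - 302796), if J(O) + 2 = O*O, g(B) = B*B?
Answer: -2117485032605/639 ≈ -3.3137e+9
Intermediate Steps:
g(B) = B**2
J(O) = -2 + O**2 (J(O) = -2 + O*O = -2 + O**2)
Q(n) = n/10224 (Q(n) = n/(-144) + n/(-2 + (-12)**2) = n*(-1/144) + n/(-2 + 144) = -n/144 + n/142 = n/10224)
(Q(548) + g(82))*((-31826 - 158198) - 302796) = ((1/10224)*548 + 82**2)*((-31826 - 158198) - 302796) = (137/2556 + 6724)*(-190024 - 302796) = (17186681/2556)*(-492820) = -2117485032605/639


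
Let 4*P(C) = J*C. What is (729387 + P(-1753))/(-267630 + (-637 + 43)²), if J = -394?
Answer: 1804115/170412 ≈ 10.587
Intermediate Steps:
P(C) = -197*C/2 (P(C) = (-394*C)/4 = -197*C/2)
(729387 + P(-1753))/(-267630 + (-637 + 43)²) = (729387 - 197/2*(-1753))/(-267630 + (-637 + 43)²) = (729387 + 345341/2)/(-267630 + (-594)²) = 1804115/(2*(-267630 + 352836)) = (1804115/2)/85206 = (1804115/2)*(1/85206) = 1804115/170412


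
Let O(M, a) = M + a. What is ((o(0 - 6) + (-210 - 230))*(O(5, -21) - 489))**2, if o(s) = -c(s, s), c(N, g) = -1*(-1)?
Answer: 49597517025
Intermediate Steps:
c(N, g) = 1
o(s) = -1 (o(s) = -1*1 = -1)
((o(0 - 6) + (-210 - 230))*(O(5, -21) - 489))**2 = ((-1 + (-210 - 230))*((5 - 21) - 489))**2 = ((-1 - 440)*(-16 - 489))**2 = (-441*(-505))**2 = 222705**2 = 49597517025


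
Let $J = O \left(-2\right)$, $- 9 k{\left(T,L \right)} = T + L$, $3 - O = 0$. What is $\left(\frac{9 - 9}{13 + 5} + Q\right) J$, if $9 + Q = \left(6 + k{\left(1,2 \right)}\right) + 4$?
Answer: $-4$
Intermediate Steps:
$O = 3$ ($O = 3 - 0 = 3 + 0 = 3$)
$k{\left(T,L \right)} = - \frac{L}{9} - \frac{T}{9}$ ($k{\left(T,L \right)} = - \frac{T + L}{9} = - \frac{L + T}{9} = - \frac{L}{9} - \frac{T}{9}$)
$J = -6$ ($J = 3 \left(-2\right) = -6$)
$Q = \frac{2}{3}$ ($Q = -9 + \left(\left(6 - \frac{1}{3}\right) + 4\right) = -9 + \left(\frac{17}{3} + 4\right) = -9 + \frac{29}{3} = \frac{2}{3} \approx 0.66667$)
$\left(\frac{9 - 9}{13 + 5} + Q\right) J = \left(\frac{9 - 9}{13 + 5} + \frac{2}{3}\right) \left(-6\right) = \left(\frac{0}{18} + \frac{2}{3}\right) \left(-6\right) = \left(0 \cdot \frac{1}{18} + \frac{2}{3}\right) \left(-6\right) = \left(0 + \frac{2}{3}\right) \left(-6\right) = \frac{2}{3} \left(-6\right) = -4$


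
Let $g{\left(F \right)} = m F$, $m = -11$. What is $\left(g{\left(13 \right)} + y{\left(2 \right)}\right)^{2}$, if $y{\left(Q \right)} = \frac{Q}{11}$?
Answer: $\frac{2468041}{121} \approx 20397.0$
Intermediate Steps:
$y{\left(Q \right)} = \frac{Q}{11}$ ($y{\left(Q \right)} = Q \frac{1}{11} = \frac{Q}{11}$)
$g{\left(F \right)} = - 11 F$
$\left(g{\left(13 \right)} + y{\left(2 \right)}\right)^{2} = \left(\left(-11\right) 13 + \frac{1}{11} \cdot 2\right)^{2} = \left(-143 + \frac{2}{11}\right)^{2} = \left(- \frac{1571}{11}\right)^{2} = \frac{2468041}{121}$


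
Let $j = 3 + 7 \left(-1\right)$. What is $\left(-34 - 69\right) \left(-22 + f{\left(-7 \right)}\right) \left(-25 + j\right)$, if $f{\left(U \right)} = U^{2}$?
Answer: $80649$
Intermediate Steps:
$j = -4$ ($j = 3 - 7 = -4$)
$\left(-34 - 69\right) \left(-22 + f{\left(-7 \right)}\right) \left(-25 + j\right) = \left(-34 - 69\right) \left(-22 + \left(-7\right)^{2}\right) \left(-25 - 4\right) = - 103 \left(-22 + 49\right) \left(-29\right) = \left(-103\right) 27 \left(-29\right) = \left(-2781\right) \left(-29\right) = 80649$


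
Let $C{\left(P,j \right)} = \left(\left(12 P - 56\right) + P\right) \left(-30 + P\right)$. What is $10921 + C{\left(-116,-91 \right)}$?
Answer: $239265$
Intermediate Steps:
$C{\left(P,j \right)} = \left(-56 + 13 P\right) \left(-30 + P\right)$ ($C{\left(P,j \right)} = \left(\left(-56 + 12 P\right) + P\right) \left(-30 + P\right) = \left(-56 + 13 P\right) \left(-30 + P\right)$)
$10921 + C{\left(-116,-91 \right)} = 10921 + \left(1680 - -51736 + 13 \left(-116\right)^{2}\right) = 10921 + \left(1680 + 51736 + 13 \cdot 13456\right) = 10921 + \left(1680 + 51736 + 174928\right) = 10921 + 228344 = 239265$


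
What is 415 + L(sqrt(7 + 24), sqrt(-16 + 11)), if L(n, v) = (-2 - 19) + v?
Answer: 394 + I*sqrt(5) ≈ 394.0 + 2.2361*I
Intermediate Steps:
L(n, v) = -21 + v
415 + L(sqrt(7 + 24), sqrt(-16 + 11)) = 415 + (-21 + sqrt(-16 + 11)) = 415 + (-21 + sqrt(-5)) = 415 + (-21 + I*sqrt(5)) = 394 + I*sqrt(5)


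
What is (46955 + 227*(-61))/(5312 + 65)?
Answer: 33108/5377 ≈ 6.1573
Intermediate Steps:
(46955 + 227*(-61))/(5312 + 65) = (46955 - 13847)/5377 = 33108*(1/5377) = 33108/5377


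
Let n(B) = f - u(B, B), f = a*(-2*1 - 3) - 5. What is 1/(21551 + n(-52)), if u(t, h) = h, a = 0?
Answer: 1/21598 ≈ 4.6301e-5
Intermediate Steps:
f = -5 (f = 0*(-2*1 - 3) - 5 = 0*(-2 - 3) - 5 = 0*(-5) - 5 = 0 - 5 = -5)
n(B) = -5 - B
1/(21551 + n(-52)) = 1/(21551 + (-5 - 1*(-52))) = 1/(21551 + (-5 + 52)) = 1/(21551 + 47) = 1/21598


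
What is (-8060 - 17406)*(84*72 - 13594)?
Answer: 192166436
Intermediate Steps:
(-8060 - 17406)*(84*72 - 13594) = -25466*(6048 - 13594) = -25466*(-7546) = 192166436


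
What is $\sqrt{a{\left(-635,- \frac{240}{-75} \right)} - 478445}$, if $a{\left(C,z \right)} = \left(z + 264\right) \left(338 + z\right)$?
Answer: $\frac{i \sqrt{9681909}}{5} \approx 622.32 i$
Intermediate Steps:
$a{\left(C,z \right)} = \left(264 + z\right) \left(338 + z\right)$
$\sqrt{a{\left(-635,- \frac{240}{-75} \right)} - 478445} = \sqrt{\left(89232 + \left(- \frac{240}{-75}\right)^{2} + 602 \left(- \frac{240}{-75}\right)\right) - 478445} = \sqrt{\left(89232 + \left(\left(-240\right) \left(- \frac{1}{75}\right)\right)^{2} + 602 \left(\left(-240\right) \left(- \frac{1}{75}\right)\right)\right) - 478445} = \sqrt{\left(89232 + \left(\frac{16}{5}\right)^{2} + 602 \cdot \frac{16}{5}\right) - 478445} = \sqrt{\left(89232 + \frac{256}{25} + \frac{9632}{5}\right) - 478445} = \sqrt{\frac{2279216}{25} - 478445} = \sqrt{- \frac{9681909}{25}} = \frac{i \sqrt{9681909}}{5}$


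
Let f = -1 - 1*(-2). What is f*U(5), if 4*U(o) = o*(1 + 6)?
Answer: 35/4 ≈ 8.7500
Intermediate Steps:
f = 1 (f = -1 + 2 = 1)
U(o) = 7*o/4 (U(o) = (o*(1 + 6))/4 = (o*7)/4 = (7*o)/4 = 7*o/4)
f*U(5) = 1*((7/4)*5) = 1*(35/4) = 35/4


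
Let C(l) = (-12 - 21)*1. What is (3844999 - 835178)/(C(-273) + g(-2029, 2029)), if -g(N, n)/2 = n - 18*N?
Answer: -3009821/77135 ≈ -39.020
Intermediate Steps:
g(N, n) = -2*n + 36*N (g(N, n) = -2*(n - 18*N) = -2*n + 36*N)
C(l) = -33 (C(l) = -33*1 = -33)
(3844999 - 835178)/(C(-273) + g(-2029, 2029)) = (3844999 - 835178)/(-33 + (-2*2029 + 36*(-2029))) = 3009821/(-33 + (-4058 - 73044)) = 3009821/(-33 - 77102) = 3009821/(-77135) = 3009821*(-1/77135) = -3009821/77135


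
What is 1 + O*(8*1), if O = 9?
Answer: 73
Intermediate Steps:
1 + O*(8*1) = 1 + 9*(8*1) = 1 + 9*8 = 1 + 72 = 73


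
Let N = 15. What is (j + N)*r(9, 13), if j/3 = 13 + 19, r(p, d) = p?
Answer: 999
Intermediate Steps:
j = 96 (j = 3*(13 + 19) = 3*32 = 96)
(j + N)*r(9, 13) = (96 + 15)*9 = 111*9 = 999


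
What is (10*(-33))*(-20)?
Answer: 6600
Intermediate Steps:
(10*(-33))*(-20) = -330*(-20) = 6600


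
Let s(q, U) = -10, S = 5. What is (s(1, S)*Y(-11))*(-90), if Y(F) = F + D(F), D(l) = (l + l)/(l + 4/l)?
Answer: -40788/5 ≈ -8157.6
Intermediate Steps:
D(l) = 2*l/(l + 4/l) (D(l) = (2*l)/(l + 4/l) = 2*l/(l + 4/l))
Y(F) = F + 2*F**2/(4 + F**2)
(s(1, S)*Y(-11))*(-90) = -(-110)*(4 + (-11)**2 + 2*(-11))/(4 + (-11)**2)*(-90) = -(-110)*(4 + 121 - 22)/(4 + 121)*(-90) = -(-110)*103/125*(-90) = -10*(-1133/125)*(-90) = (2266/25)*(-90) = -40788/5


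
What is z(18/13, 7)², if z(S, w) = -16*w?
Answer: 12544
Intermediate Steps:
z(18/13, 7)² = (-16*7)² = (-112)² = 12544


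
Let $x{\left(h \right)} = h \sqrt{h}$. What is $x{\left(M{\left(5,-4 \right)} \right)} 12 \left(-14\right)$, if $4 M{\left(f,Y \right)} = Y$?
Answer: $168 i \approx 168.0 i$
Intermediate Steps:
$M{\left(f,Y \right)} = \frac{Y}{4}$
$x{\left(h \right)} = h^{\frac{3}{2}}$
$x{\left(M{\left(5,-4 \right)} \right)} 12 \left(-14\right) = \left(\frac{1}{4} \left(-4\right)\right)^{\frac{3}{2}} \cdot 12 \left(-14\right) = \left(-1\right)^{\frac{3}{2}} \cdot 12 \left(-14\right) = - i 12 \left(-14\right) = - 12 i \left(-14\right) = 168 i$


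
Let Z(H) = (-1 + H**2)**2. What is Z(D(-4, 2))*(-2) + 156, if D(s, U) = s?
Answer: -294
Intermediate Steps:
Z(D(-4, 2))*(-2) + 156 = (-1 + (-4)**2)**2*(-2) + 156 = (-1 + 16)**2*(-2) + 156 = 15**2*(-2) + 156 = 225*(-2) + 156 = -450 + 156 = -294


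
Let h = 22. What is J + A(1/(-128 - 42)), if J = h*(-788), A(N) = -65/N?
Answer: -6286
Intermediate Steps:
J = -17336 (J = 22*(-788) = -17336)
J + A(1/(-128 - 42)) = -17336 - 65/(1/(-128 - 42)) = -17336 - 65/(1/(-170)) = -17336 - 65/(-1/170) = -17336 - 65*(-170) = -17336 + 11050 = -6286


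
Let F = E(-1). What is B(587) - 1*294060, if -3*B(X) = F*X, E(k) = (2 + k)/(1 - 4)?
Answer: -2645953/9 ≈ -2.9400e+5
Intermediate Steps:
E(k) = -2/3 - k/3 (E(k) = (2 + k)/(-3) = (2 + k)*(-1/3) = -2/3 - k/3)
F = -1/3 (F = -2/3 - 1/3*(-1) = -2/3 + 1/3 = -1/3 ≈ -0.33333)
B(X) = X/9 (B(X) = -(-1)*X/9 = X/9)
B(587) - 1*294060 = (1/9)*587 - 1*294060 = 587/9 - 294060 = -2645953/9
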